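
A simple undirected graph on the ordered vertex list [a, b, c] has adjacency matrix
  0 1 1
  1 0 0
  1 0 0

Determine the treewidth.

A width-1 tree decomposition is:
Bags: B1 = {a, c}  B2 = {a, b}
Tree: B1–B2
Every bag has size at most 2, so the width is 2 − 1 = 1 and tw(G) ≤ 1. Any graph with an edge has treewidth ≥ 1, and G has the edge c–a. Therefore the treewidth is 1.

1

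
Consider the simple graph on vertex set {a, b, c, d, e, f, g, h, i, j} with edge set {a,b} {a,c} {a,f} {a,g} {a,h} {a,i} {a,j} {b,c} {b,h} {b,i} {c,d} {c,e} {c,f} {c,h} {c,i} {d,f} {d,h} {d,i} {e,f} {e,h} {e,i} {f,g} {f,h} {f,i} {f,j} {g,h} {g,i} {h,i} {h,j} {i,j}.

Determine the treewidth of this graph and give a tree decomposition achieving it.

Treewidth 4.
One such decomposition:
Bags: B1 = {c, d, f, h, i}  B2 = {a, c, f, h, i}  B3 = {a, f, h, i, j}  B4 = {a, b, c, h, i}  B5 = {c, e, f, h, i}  B6 = {a, f, g, h, i}
Tree: B1–B2, B2–B3, B2–B4, B1–B5, B2–B6

Each bag holds 5 vertices, so the decomposition has width 4, which upper-bounds the treewidth. For the lower bound, the 5 vertices {a, f, g, h, i} are pairwise adjacent, and any tree decomposition puts a clique entirely inside one bag — forcing width ≥ 4. Therefore the treewidth is 4.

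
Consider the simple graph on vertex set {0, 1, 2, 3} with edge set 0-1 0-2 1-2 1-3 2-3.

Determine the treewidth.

2

A width-2 tree decomposition is:
Bags: B1 = {0, 1, 2}  B2 = {1, 2, 3}
Tree: B1–B2
Every bag has size at most 3, so the width is 3 − 1 = 2 and tw(G) ≤ 2. For the lower bound, the 3 vertices {0, 1, 2} are pairwise adjacent, and any tree decomposition puts a clique entirely inside one bag — forcing width ≥ 2. Hence tw(G) = 2 exactly.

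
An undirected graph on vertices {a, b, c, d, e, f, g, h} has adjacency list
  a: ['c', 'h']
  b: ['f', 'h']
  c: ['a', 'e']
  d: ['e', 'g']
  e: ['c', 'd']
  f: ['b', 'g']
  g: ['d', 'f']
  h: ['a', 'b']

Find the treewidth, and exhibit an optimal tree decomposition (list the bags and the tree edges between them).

Treewidth 2.
One such decomposition:
Bags: B1 = {b, f, g}  B2 = {b, g, h}  B3 = {a, g, h}  B4 = {a, c, g}  B5 = {c, e, g}  B6 = {d, e, g}
Tree: B1–B2, B2–B3, B3–B4, B4–B5, B5–B6

The largest bag has 3 vertices, giving width 2; this decomposition certifies tw(G) ≤ 2. For the lower bound, G contains the cycle g–f–b–h–a–c–e–d–g, so G is not a forest; only forests have treewidth ≤ 1, hence tw(G) ≥ 2. Combining the bounds, tw(G) = 2.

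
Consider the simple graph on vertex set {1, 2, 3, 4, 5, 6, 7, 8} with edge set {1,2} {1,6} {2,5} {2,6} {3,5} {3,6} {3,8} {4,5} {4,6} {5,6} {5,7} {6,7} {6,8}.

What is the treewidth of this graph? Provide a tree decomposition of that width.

Treewidth 2.
One such decomposition:
Bags: B1 = {2, 5, 6}  B2 = {3, 5, 6}  B3 = {4, 5, 6}  B4 = {3, 6, 8}  B5 = {1, 2, 6}  B6 = {5, 6, 7}
Tree: B1–B2, B2–B3, B2–B4, B1–B5, B2–B6

Each bag holds 3 vertices, so the decomposition has width 2, which upper-bounds the treewidth. On the other hand G contains the 3-clique {3, 6, 8}. A clique must lie in a single bag of any decomposition, so no decomposition can have width below 2. Combining the bounds, tw(G) = 2.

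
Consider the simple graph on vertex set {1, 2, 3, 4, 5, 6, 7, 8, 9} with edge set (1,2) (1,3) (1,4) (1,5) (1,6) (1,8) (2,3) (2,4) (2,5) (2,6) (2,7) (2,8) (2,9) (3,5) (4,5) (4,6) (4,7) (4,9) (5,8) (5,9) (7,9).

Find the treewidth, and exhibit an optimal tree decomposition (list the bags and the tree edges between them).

Every bag has size at most 4, so the width is 4 − 1 = 3 and tw(G) ≤ 3. Conversely, {1, 2, 5, 8} is a clique of size 4, and the vertices of any clique must share a bag in every tree decomposition; so some bag has ≥ 4 vertices and tw(G) ≥ 3. The upper and lower bounds meet at 3, so that is the treewidth.

Treewidth 3.
Bags: B1 = {1, 2, 4, 5}  B2 = {2, 4, 5, 9}  B3 = {1, 2, 3, 5}  B4 = {1, 2, 4, 6}  B5 = {2, 4, 7, 9}  B6 = {1, 2, 5, 8}
Tree: B1–B2, B1–B3, B1–B4, B2–B5, B1–B6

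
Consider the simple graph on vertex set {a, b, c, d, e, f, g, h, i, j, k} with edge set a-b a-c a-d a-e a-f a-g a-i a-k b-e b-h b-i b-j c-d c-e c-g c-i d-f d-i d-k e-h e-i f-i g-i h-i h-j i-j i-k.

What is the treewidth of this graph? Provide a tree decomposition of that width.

Every bag has size at most 4, so the width is 4 − 1 = 3 and tw(G) ≤ 3. On the other hand G contains the 4-clique {b, h, i, j}. A clique must lie in a single bag of any decomposition, so no decomposition can have width below 3. Therefore the treewidth is 3.

Treewidth 3.
Bags: B1 = {a, b, e, i}  B2 = {b, e, h, i}  B3 = {a, c, e, i}  B4 = {a, c, g, i}  B5 = {a, c, d, i}  B6 = {a, d, f, i}  B7 = {b, h, i, j}  B8 = {a, d, i, k}
Tree: B1–B2, B1–B3, B3–B4, B4–B5, B5–B6, B2–B7, B6–B8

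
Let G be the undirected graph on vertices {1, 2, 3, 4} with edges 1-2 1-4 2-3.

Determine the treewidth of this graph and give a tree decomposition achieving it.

Treewidth 1.
One optimal decomposition is:
Bags: B1 = {2, 3}  B2 = {1, 2}  B3 = {1, 4}
Tree: B1–B2, B2–B3

Each bag holds 2 vertices, so the decomposition has width 1, which upper-bounds the treewidth. G has an edge, so its treewidth is at least 1. The upper and lower bounds meet at 1, so that is the treewidth.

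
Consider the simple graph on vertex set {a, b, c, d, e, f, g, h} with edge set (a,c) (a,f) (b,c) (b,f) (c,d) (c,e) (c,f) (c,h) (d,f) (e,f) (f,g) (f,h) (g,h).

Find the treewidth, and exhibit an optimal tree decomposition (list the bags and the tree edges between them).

Treewidth 2.
One such decomposition:
Bags: B1 = {c, e, f}  B2 = {a, c, f}  B3 = {c, d, f}  B4 = {c, f, h}  B5 = {b, c, f}  B6 = {f, g, h}
Tree: B1–B2, B2–B3, B1–B4, B2–B5, B4–B6

The largest bag has 3 vertices, giving width 2; this decomposition certifies tw(G) ≤ 2. Conversely, {f, g, h} is a clique of size 3, and the vertices of any clique must share a bag in every tree decomposition; so some bag has ≥ 3 vertices and tw(G) ≥ 2. Combining the bounds, tw(G) = 2.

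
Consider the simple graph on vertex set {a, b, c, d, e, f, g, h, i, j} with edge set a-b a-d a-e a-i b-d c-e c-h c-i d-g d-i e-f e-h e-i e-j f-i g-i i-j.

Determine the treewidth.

A width-2 tree decomposition is:
Bags: B1 = {c, e, i}  B2 = {c, e, h}  B3 = {a, e, i}  B4 = {a, d, i}  B5 = {e, f, i}  B6 = {a, b, d}  B7 = {e, i, j}  B8 = {d, g, i}
Tree: B1–B2, B1–B3, B3–B4, B3–B5, B4–B6, B1–B7, B4–B8
Every bag has size at most 3, so the width is 3 − 1 = 2 and tw(G) ≤ 2. For the lower bound, the 3 vertices {c, e, h} are pairwise adjacent, and any tree decomposition puts a clique entirely inside one bag — forcing width ≥ 2. Hence tw(G) = 2 exactly.

2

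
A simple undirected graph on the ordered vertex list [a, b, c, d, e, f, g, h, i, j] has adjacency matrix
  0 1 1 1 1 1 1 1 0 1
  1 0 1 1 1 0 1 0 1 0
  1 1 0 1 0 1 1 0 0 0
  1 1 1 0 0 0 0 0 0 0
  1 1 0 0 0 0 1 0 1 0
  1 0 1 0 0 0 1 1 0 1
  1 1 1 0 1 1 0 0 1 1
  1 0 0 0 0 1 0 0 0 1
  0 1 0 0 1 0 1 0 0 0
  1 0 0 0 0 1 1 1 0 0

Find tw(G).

A width-3 tree decomposition is:
Bags: B1 = {a, b, e, g}  B2 = {a, b, c, g}  B3 = {a, c, f, g}  B4 = {a, b, c, d}  B5 = {b, e, g, i}  B6 = {a, f, g, j}  B7 = {a, f, h, j}
Tree: B1–B2, B2–B3, B2–B4, B1–B5, B3–B6, B6–B7
Each bag holds 4 vertices, so the decomposition has width 3, which upper-bounds the treewidth. For the lower bound, the 4 vertices {a, b, c, d} are pairwise adjacent, and any tree decomposition puts a clique entirely inside one bag — forcing width ≥ 3. Hence tw(G) = 3 exactly.

3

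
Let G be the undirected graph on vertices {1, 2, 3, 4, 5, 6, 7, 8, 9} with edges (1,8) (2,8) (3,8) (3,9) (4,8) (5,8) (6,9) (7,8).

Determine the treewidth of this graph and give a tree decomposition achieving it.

Each bag holds 2 vertices, so the decomposition has width 1, which upper-bounds the treewidth. Since G has at least one edge (e.g. 3–8), it is not an edgeless graph, so tw(G) ≥ 1. The upper and lower bounds meet at 1, so that is the treewidth.

Treewidth 1.
One such decomposition:
Bags: B1 = {3, 8}  B2 = {7, 8}  B3 = {5, 8}  B4 = {4, 8}  B5 = {3, 9}  B6 = {2, 8}  B7 = {1, 8}  B8 = {6, 9}
Tree: B1–B2, B2–B3, B3–B4, B1–B5, B1–B6, B6–B7, B5–B8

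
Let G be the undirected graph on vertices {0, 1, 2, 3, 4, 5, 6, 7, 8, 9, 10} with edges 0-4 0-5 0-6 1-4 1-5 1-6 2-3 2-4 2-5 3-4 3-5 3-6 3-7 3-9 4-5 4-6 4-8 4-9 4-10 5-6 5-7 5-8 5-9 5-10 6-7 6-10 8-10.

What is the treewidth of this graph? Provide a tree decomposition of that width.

Treewidth 3.
Bags: B1 = {3, 4, 5, 6}  B2 = {3, 4, 5, 9}  B3 = {0, 4, 5, 6}  B4 = {4, 5, 6, 10}  B5 = {2, 3, 4, 5}  B6 = {1, 4, 5, 6}  B7 = {3, 5, 6, 7}  B8 = {4, 5, 8, 10}
Tree: B1–B2, B1–B3, B1–B4, B1–B5, B4–B6, B1–B7, B4–B8

The largest bag has 4 vertices, giving width 3; this decomposition certifies tw(G) ≤ 3. For the lower bound, the 4 vertices {4, 5, 8, 10} are pairwise adjacent, and any tree decomposition puts a clique entirely inside one bag — forcing width ≥ 3. Therefore the treewidth is 3.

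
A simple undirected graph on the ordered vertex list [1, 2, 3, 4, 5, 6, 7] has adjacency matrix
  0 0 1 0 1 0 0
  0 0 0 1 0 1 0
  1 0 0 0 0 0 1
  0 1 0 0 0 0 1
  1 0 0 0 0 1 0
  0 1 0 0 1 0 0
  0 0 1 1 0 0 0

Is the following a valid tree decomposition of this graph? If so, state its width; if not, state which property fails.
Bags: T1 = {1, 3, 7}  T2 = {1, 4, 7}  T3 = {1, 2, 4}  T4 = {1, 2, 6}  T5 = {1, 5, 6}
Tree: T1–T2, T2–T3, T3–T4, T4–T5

Yes; width 2.

Checking the three conditions: (i) the bags cover all of {1, 2, 3, 4, 5, 6, 7}; (ii) for each edge, some bag contains both endpoints; (iii) the bags containing any fixed vertex form a subtree. All hold, so the decomposition is valid with width 3 − 1 = 2.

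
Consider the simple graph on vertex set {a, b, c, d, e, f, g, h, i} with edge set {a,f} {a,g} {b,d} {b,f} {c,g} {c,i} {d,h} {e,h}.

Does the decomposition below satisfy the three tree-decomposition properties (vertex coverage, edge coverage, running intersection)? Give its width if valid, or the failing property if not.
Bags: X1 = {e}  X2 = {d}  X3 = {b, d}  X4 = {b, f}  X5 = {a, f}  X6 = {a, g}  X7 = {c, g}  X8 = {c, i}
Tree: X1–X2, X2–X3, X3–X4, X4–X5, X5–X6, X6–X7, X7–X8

No — vertex h appears in no bag.

A tree decomposition must satisfy three properties: every vertex lies in some bag; for every edge, both endpoints lie together in some bag; and for every vertex, the bags containing it form a connected subtree. Here vertex h appears in no bag, so the decomposition is invalid.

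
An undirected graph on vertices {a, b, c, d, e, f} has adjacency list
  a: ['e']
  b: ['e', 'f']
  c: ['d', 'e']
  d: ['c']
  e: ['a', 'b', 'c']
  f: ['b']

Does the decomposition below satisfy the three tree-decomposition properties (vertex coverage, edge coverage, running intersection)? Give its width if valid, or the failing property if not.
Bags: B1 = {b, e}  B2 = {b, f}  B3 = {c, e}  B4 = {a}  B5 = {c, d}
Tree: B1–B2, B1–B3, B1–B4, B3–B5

No — edge (e,a) lies in no bag.

A tree decomposition must satisfy three properties: every vertex lies in some bag; for every edge, both endpoints lie together in some bag; and for every vertex, the bags containing it form a connected subtree. Here edge (e,a) lies in no bag, so the decomposition is invalid.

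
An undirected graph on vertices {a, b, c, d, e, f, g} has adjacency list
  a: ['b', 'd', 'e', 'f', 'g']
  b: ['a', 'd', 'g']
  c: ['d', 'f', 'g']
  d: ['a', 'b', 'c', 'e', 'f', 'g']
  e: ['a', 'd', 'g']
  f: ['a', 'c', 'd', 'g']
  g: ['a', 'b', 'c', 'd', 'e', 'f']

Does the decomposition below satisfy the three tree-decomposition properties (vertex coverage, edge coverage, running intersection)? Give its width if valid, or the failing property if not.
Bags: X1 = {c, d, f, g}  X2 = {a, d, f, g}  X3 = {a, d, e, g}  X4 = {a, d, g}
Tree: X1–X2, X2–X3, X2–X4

No — vertex b appears in no bag.

A tree decomposition must satisfy three properties: every vertex lies in some bag; for every edge, both endpoints lie together in some bag; and for every vertex, the bags containing it form a connected subtree. Here vertex b appears in no bag, so the decomposition is invalid.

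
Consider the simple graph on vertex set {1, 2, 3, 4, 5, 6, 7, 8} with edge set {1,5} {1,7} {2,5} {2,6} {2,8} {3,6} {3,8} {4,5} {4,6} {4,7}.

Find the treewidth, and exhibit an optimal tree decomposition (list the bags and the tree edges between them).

Each bag holds 3 vertices, so the decomposition has width 2, which upper-bounds the treewidth. Since 1–7–4–5–1 is a cycle in G, G is not acyclic. Forests are exactly the graphs of treewidth ≤ 1, so tw(G) ≥ 2. Combining the bounds, tw(G) = 2.

Treewidth 2.
Bags: B1 = {1, 5, 7}  B2 = {4, 5, 7}  B3 = {2, 4, 5}  B4 = {2, 4, 6}  B5 = {2, 6, 8}  B6 = {3, 6, 8}
Tree: B1–B2, B2–B3, B3–B4, B4–B5, B5–B6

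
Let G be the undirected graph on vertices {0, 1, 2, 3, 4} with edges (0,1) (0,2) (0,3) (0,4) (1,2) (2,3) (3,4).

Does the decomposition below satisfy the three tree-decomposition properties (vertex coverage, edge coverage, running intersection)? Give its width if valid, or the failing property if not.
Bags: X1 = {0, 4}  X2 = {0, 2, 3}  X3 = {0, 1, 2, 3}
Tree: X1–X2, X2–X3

A tree decomposition must satisfy three properties: every vertex lies in some bag; for every edge, both endpoints lie together in some bag; and for every vertex, the bags containing it form a connected subtree. Here edge (3,4) lies in no bag, so the decomposition is invalid.

No — edge (3,4) lies in no bag.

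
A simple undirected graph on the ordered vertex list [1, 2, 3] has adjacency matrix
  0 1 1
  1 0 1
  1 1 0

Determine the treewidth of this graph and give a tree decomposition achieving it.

A single bag containing all 3 vertices is trivially a valid decomposition of width 2. On the other hand G contains the 3-clique {1, 2, 3}. A clique must lie in a single bag of any decomposition, so no decomposition can have width below 2. Combining the bounds, tw(G) = 2.

Treewidth 2.
Bags: B1 = {1, 2, 3}
Tree: (single bag)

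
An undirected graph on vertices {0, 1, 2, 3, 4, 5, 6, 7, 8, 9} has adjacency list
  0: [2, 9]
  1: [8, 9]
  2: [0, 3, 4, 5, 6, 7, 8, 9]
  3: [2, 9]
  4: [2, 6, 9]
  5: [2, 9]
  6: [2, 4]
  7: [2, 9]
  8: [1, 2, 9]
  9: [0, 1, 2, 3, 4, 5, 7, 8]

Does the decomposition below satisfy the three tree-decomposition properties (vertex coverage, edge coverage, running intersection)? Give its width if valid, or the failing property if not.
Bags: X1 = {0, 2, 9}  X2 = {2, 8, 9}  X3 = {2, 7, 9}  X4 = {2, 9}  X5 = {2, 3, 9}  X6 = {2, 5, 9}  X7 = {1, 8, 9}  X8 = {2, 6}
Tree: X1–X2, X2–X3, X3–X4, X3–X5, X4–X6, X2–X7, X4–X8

A tree decomposition must satisfy three properties: every vertex lies in some bag; for every edge, both endpoints lie together in some bag; and for every vertex, the bags containing it form a connected subtree. Here vertex 4 appears in no bag, so the decomposition is invalid.

No — vertex 4 appears in no bag.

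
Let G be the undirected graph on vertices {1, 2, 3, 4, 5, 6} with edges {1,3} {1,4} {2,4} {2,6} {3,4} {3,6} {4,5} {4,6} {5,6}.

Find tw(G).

2

A width-2 tree decomposition is:
Bags: B1 = {1, 3, 4}  B2 = {3, 4, 6}  B3 = {2, 4, 6}  B4 = {4, 5, 6}
Tree: B1–B2, B2–B3, B3–B4
Each bag holds 3 vertices, so the decomposition has width 2, which upper-bounds the treewidth. Conversely, {1, 3, 4} is a clique of size 3, and the vertices of any clique must share a bag in every tree decomposition; so some bag has ≥ 3 vertices and tw(G) ≥ 2. The upper and lower bounds meet at 2, so that is the treewidth.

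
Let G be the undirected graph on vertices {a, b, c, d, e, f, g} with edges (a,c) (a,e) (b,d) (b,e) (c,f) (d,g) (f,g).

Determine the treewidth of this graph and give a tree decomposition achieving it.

Treewidth 2.
One optimal decomposition is:
Bags: B1 = {b, d, g}  B2 = {b, f, g}  B3 = {b, c, f}  B4 = {a, b, c}  B5 = {a, b, e}
Tree: B1–B2, B2–B3, B3–B4, B4–B5

Every bag has size at most 3, so the width is 3 − 1 = 2 and tw(G) ≤ 2. The edges b–d–g–f–c–a–e–b form a cycle, so G is not a tree and its treewidth is at least 2. Hence tw(G) = 2 exactly.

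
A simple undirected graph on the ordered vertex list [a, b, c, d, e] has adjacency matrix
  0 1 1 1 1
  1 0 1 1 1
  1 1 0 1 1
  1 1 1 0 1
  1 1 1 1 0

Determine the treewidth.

A width-4 tree decomposition is:
Bags: B1 = {a, b, c, d, e}
Tree: (single bag)
With just one bag of size 5, the width is 5 − 1 = 4, so tw(G) ≤ 4. On the other hand G contains the 5-clique {a, b, c, d, e}. A clique must lie in a single bag of any decomposition, so no decomposition can have width below 4. Combining the bounds, tw(G) = 4.

4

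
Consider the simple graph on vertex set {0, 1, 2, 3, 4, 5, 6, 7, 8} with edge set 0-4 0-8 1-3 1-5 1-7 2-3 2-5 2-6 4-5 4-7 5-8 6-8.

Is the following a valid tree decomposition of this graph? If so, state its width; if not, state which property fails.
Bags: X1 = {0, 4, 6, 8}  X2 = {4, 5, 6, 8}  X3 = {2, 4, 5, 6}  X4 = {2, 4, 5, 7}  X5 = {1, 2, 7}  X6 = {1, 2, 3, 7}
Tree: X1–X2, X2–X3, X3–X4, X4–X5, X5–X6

No — edge (5,1) lies in no bag.

A tree decomposition must satisfy three properties: every vertex lies in some bag; for every edge, both endpoints lie together in some bag; and for every vertex, the bags containing it form a connected subtree. Here edge (5,1) lies in no bag, so the decomposition is invalid.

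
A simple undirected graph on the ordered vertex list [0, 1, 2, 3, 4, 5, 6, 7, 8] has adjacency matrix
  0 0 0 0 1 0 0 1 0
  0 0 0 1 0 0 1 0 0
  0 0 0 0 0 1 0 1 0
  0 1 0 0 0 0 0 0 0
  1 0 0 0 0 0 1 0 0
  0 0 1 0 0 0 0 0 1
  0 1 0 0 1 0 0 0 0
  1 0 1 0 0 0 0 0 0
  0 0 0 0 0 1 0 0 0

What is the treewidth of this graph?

A width-1 tree decomposition is:
Bags: B1 = {5, 8}  B2 = {2, 5}  B3 = {2, 7}  B4 = {0, 7}  B5 = {0, 4}  B6 = {4, 6}  B7 = {1, 6}  B8 = {1, 3}
Tree: B1–B2, B2–B3, B3–B4, B4–B5, B5–B6, B6–B7, B7–B8
The largest bag has 2 vertices, giving width 1; this decomposition certifies tw(G) ≤ 1. Since G has at least one edge (e.g. 8–5), it is not an edgeless graph, so tw(G) ≥ 1. The upper and lower bounds meet at 1, so that is the treewidth.

1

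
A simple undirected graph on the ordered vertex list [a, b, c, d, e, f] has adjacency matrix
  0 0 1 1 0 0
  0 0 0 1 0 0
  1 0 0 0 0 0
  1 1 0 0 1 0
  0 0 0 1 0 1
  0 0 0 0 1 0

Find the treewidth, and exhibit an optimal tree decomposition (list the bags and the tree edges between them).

The largest bag has 2 vertices, giving width 1; this decomposition certifies tw(G) ≤ 1. G has an edge, so its treewidth is at least 1. Therefore the treewidth is 1.

Treewidth 1.
One optimal decomposition is:
Bags: B1 = {a, d}  B2 = {b, d}  B3 = {a, c}  B4 = {d, e}  B5 = {e, f}
Tree: B1–B2, B1–B3, B2–B4, B4–B5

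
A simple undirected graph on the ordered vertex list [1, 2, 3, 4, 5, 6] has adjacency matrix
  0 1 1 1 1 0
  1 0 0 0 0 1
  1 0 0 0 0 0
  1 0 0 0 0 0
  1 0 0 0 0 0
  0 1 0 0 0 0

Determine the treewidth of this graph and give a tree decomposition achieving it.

The largest bag has 2 vertices, giving width 1; this decomposition certifies tw(G) ≤ 1. Since G has at least one edge (e.g. 1–5), it is not an edgeless graph, so tw(G) ≥ 1. The upper and lower bounds meet at 1, so that is the treewidth.

Treewidth 1.
One such decomposition:
Bags: B1 = {1, 5}  B2 = {1, 2}  B3 = {1, 4}  B4 = {2, 6}  B5 = {1, 3}
Tree: B1–B2, B1–B3, B2–B4, B1–B5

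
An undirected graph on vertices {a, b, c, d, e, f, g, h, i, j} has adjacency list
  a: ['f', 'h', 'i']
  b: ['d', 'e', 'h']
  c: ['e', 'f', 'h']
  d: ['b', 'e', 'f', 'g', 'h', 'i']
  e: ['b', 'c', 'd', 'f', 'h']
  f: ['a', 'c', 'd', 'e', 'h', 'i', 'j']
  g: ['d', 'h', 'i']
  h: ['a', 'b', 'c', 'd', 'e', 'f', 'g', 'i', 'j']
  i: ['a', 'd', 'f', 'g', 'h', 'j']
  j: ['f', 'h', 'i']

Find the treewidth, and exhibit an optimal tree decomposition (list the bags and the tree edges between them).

Treewidth 3.
Bags: B1 = {d, f, h, i}  B2 = {f, h, i, j}  B3 = {a, f, h, i}  B4 = {d, e, f, h}  B5 = {d, g, h, i}  B6 = {c, e, f, h}  B7 = {b, d, e, h}
Tree: B1–B2, B1–B3, B1–B4, B1–B5, B4–B6, B4–B7

The largest bag has 4 vertices, giving width 3; this decomposition certifies tw(G) ≤ 3. For the lower bound, the 4 vertices {d, g, h, i} are pairwise adjacent, and any tree decomposition puts a clique entirely inside one bag — forcing width ≥ 3. Hence tw(G) = 3 exactly.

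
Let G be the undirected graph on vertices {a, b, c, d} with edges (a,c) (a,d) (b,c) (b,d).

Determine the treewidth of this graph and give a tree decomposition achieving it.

Treewidth 2.
One optimal decomposition is:
Bags: B1 = {a, b, c}  B2 = {a, b, d}
Tree: B1–B2

Each bag holds 3 vertices, so the decomposition has width 2, which upper-bounds the treewidth. For the lower bound, G contains the cycle a–c–b–d–a, so G is not a forest; only forests have treewidth ≤ 1, hence tw(G) ≥ 2. Therefore the treewidth is 2.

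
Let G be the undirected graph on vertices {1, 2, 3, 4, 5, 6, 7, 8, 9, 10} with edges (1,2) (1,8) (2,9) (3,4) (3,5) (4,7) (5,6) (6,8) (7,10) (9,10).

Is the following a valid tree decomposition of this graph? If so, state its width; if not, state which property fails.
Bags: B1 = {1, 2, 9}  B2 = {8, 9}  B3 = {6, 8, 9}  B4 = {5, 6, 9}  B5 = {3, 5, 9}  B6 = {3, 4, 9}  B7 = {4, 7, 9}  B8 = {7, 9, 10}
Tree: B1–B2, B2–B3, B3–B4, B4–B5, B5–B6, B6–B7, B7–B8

No — edge (1,8) lies in no bag.

A tree decomposition must satisfy three properties: every vertex lies in some bag; for every edge, both endpoints lie together in some bag; and for every vertex, the bags containing it form a connected subtree. Here edge (1,8) lies in no bag, so the decomposition is invalid.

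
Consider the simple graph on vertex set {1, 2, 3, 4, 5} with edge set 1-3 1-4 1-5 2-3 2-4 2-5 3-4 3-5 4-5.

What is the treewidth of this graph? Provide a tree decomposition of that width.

Treewidth 3.
Bags: B1 = {2, 3, 4, 5}  B2 = {1, 3, 4, 5}
Tree: B1–B2

Each bag holds 4 vertices, so the decomposition has width 3, which upper-bounds the treewidth. On the other hand G contains the 4-clique {1, 3, 4, 5}. A clique must lie in a single bag of any decomposition, so no decomposition can have width below 3. Therefore the treewidth is 3.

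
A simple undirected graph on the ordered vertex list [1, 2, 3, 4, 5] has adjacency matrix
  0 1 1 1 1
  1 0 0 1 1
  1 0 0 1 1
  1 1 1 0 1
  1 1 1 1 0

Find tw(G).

3

A width-3 tree decomposition is:
Bags: B1 = {1, 2, 4, 5}  B2 = {1, 3, 4, 5}
Tree: B1–B2
The largest bag has 4 vertices, giving width 3; this decomposition certifies tw(G) ≤ 3. On the other hand G contains the 4-clique {1, 2, 4, 5}. A clique must lie in a single bag of any decomposition, so no decomposition can have width below 3. Hence tw(G) = 3 exactly.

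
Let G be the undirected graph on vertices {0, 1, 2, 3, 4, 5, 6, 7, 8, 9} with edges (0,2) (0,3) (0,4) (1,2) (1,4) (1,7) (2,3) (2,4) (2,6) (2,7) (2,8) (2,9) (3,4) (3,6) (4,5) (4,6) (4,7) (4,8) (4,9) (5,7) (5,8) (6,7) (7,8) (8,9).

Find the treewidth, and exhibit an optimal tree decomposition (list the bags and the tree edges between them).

Each bag holds 4 vertices, so the decomposition has width 3, which upper-bounds the treewidth. On the other hand G contains the 4-clique {0, 2, 3, 4}. A clique must lie in a single bag of any decomposition, so no decomposition can have width below 3. Therefore the treewidth is 3.

Treewidth 3.
Bags: B1 = {2, 4, 7, 8}  B2 = {1, 2, 4, 7}  B3 = {2, 4, 8, 9}  B4 = {2, 4, 6, 7}  B5 = {4, 5, 7, 8}  B6 = {2, 3, 4, 6}  B7 = {0, 2, 3, 4}
Tree: B1–B2, B1–B3, B2–B4, B1–B5, B4–B6, B6–B7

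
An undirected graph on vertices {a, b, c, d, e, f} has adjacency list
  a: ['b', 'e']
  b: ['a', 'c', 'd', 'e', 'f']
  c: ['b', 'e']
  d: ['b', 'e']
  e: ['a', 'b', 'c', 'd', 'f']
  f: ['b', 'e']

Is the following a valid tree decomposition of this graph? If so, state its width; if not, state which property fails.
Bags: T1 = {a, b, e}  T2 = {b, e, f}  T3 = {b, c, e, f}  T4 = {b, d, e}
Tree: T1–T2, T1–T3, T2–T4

A tree decomposition must satisfy three properties: every vertex lies in some bag; for every edge, both endpoints lie together in some bag; and for every vertex, the bags containing it form a connected subtree. Here bags containing vertex f are not connected in the tree, so the decomposition is invalid.

No — bags containing vertex f are not connected in the tree.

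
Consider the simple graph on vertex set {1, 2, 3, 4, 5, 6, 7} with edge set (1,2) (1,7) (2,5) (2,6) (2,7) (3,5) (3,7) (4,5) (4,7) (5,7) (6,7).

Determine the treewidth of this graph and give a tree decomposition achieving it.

Every bag has size at most 3, so the width is 3 − 1 = 2 and tw(G) ≤ 2. For the lower bound, the 3 vertices {1, 2, 7} are pairwise adjacent, and any tree decomposition puts a clique entirely inside one bag — forcing width ≥ 2. Hence tw(G) = 2 exactly.

Treewidth 2.
One optimal decomposition is:
Bags: B1 = {2, 5, 7}  B2 = {1, 2, 7}  B3 = {4, 5, 7}  B4 = {3, 5, 7}  B5 = {2, 6, 7}
Tree: B1–B2, B1–B3, B3–B4, B2–B5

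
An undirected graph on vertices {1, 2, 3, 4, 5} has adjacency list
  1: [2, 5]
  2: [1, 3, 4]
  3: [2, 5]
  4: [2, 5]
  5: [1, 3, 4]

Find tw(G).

A width-2 tree decomposition is:
Bags: B1 = {2, 3, 5}  B2 = {1, 2, 5}  B3 = {2, 4, 5}
Tree: B1–B2, B2–B3
The largest bag has 3 vertices, giving width 2; this decomposition certifies tw(G) ≤ 2. The edges 5–3–2–1–5 form a cycle, so G is not a tree and its treewidth is at least 2. Hence tw(G) = 2 exactly.

2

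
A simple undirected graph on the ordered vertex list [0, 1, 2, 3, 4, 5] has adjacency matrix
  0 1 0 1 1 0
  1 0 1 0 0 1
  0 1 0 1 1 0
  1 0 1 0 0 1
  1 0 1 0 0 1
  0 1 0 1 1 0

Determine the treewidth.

A width-3 tree decomposition is:
Bags: B1 = {0, 1, 2, 5}  B2 = {0, 2, 3, 5}  B3 = {0, 2, 4, 5}
Tree: B1–B2, B2–B3
Each bag holds 4 vertices, so the decomposition has width 3, which upper-bounds the treewidth. For the lower bound: the 4 vertex sets {1,5}, {2,3}, {0}, {4} are disjoint, each induces a connected subgraph, and every pair is joined by at least one edge of G. Contracting each set to a single vertex therefore yields K_{4} as a minor, and since treewidth is minor-monotone, tw(G) ≥ tw(K_{4}) = 3. Combining the bounds, tw(G) = 3.

3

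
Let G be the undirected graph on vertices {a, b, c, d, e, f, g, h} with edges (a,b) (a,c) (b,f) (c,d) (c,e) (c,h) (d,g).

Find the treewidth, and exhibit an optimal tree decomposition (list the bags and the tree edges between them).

Every bag has size at most 2, so the width is 2 − 1 = 1 and tw(G) ≤ 1. G has an edge, so its treewidth is at least 1. The upper and lower bounds meet at 1, so that is the treewidth.

Treewidth 1.
One optimal decomposition is:
Bags: B1 = {a, c}  B2 = {a, b}  B3 = {b, f}  B4 = {c, d}  B5 = {d, g}  B6 = {c, e}  B7 = {c, h}
Tree: B1–B2, B2–B3, B1–B4, B4–B5, B4–B6, B4–B7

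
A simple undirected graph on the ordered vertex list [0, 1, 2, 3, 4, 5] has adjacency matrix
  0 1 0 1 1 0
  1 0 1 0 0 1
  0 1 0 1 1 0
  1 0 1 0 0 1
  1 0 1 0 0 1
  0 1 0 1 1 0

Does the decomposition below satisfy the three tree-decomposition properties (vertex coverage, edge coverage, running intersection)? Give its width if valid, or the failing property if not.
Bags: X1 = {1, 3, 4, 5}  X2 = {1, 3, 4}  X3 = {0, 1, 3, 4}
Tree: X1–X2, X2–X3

A tree decomposition must satisfy three properties: every vertex lies in some bag; for every edge, both endpoints lie together in some bag; and for every vertex, the bags containing it form a connected subtree. Here vertex 2 appears in no bag, so the decomposition is invalid.

No — vertex 2 appears in no bag.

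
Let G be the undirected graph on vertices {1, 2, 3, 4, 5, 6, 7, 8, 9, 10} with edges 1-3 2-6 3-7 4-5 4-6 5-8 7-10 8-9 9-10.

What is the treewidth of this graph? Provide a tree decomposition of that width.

Treewidth 1.
One optimal decomposition is:
Bags: B1 = {1, 3}  B2 = {3, 7}  B3 = {7, 10}  B4 = {9, 10}  B5 = {8, 9}  B6 = {5, 8}  B7 = {4, 5}  B8 = {4, 6}  B9 = {2, 6}
Tree: B1–B2, B2–B3, B3–B4, B4–B5, B5–B6, B6–B7, B7–B8, B8–B9

Every bag has size at most 2, so the width is 2 − 1 = 1 and tw(G) ≤ 1. Since G has at least one edge (e.g. 1–3), it is not an edgeless graph, so tw(G) ≥ 1. Combining the bounds, tw(G) = 1.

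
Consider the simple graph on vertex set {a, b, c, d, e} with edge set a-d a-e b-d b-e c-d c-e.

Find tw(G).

A width-2 tree decomposition is:
Bags: B1 = {c, d, e}  B2 = {a, d, e}  B3 = {b, d, e}
Tree: B1–B2, B2–B3
Each bag holds 3 vertices, so the decomposition has width 2, which upper-bounds the treewidth. Since c–d–a–e–c is a cycle in G, G is not acyclic. Forests are exactly the graphs of treewidth ≤ 1, so tw(G) ≥ 2. The upper and lower bounds meet at 2, so that is the treewidth.

2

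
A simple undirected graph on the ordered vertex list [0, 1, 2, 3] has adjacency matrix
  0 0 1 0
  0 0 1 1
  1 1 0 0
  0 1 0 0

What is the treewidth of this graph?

A width-1 tree decomposition is:
Bags: B1 = {1, 2}  B2 = {1, 3}  B3 = {0, 2}
Tree: B1–B2, B1–B3
Each bag holds 2 vertices, so the decomposition has width 1, which upper-bounds the treewidth. Since G has at least one edge (e.g. 1–2), it is not an edgeless graph, so tw(G) ≥ 1. Combining the bounds, tw(G) = 1.

1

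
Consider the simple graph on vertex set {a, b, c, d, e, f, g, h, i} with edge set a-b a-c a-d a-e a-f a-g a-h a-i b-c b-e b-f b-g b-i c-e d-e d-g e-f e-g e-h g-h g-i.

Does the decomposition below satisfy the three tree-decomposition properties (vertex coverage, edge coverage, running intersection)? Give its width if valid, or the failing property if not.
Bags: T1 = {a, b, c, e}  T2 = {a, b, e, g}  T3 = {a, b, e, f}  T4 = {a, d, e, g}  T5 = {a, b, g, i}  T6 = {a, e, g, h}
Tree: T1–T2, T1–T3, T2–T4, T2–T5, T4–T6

Vertex coverage: the bags together contain {a, b, c, d, e, f, g, h, i}, the full vertex set. Edge coverage: each edge of G has both endpoints in at least one bag. Running intersection: for every vertex, the bags containing it form a connected subtree. All three properties hold, so this is a valid tree decomposition of width max|bag| − 1 = 3, and hence tw(G) ≤ 3.

Yes; width 3.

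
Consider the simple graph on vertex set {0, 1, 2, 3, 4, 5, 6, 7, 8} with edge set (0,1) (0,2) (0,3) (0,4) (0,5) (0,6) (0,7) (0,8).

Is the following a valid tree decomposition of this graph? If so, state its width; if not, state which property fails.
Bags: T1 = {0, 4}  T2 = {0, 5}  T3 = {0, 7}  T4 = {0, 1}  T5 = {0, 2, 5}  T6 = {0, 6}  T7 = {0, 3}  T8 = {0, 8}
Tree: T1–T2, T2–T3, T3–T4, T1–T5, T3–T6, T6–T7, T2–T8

A tree decomposition must satisfy three properties: every vertex lies in some bag; for every edge, both endpoints lie together in some bag; and for every vertex, the bags containing it form a connected subtree. Here bags containing vertex 5 are not connected in the tree, so the decomposition is invalid.

No — bags containing vertex 5 are not connected in the tree.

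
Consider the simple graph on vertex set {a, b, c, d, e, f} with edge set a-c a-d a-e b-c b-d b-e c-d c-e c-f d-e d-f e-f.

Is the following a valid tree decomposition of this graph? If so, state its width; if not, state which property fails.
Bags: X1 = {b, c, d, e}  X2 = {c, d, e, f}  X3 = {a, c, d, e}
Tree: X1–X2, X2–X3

Yes; width 3.

Checking the three conditions: (i) the bags cover all of {a, b, c, d, e, f}; (ii) for each edge, some bag contains both endpoints; (iii) the bags containing any fixed vertex form a subtree. All hold, so the decomposition is valid with width 4 − 1 = 3.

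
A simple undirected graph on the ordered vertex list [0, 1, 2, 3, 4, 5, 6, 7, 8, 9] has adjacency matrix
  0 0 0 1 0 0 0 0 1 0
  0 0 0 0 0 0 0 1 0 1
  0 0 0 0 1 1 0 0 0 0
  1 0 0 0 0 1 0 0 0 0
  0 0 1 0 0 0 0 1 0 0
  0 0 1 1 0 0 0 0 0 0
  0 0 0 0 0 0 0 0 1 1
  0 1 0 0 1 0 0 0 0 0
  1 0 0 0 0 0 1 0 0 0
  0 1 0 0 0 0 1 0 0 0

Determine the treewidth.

2

A width-2 tree decomposition is:
Bags: B1 = {0, 6, 8}  B2 = {0, 3, 6}  B3 = {3, 5, 6}  B4 = {2, 5, 6}  B5 = {2, 4, 6}  B6 = {4, 6, 7}  B7 = {1, 6, 7}  B8 = {1, 6, 9}
Tree: B1–B2, B2–B3, B3–B4, B4–B5, B5–B6, B6–B7, B7–B8
Each bag holds 3 vertices, so the decomposition has width 2, which upper-bounds the treewidth. Since 6–8–0–3–5–2–4–7–1–9–6 is a cycle in G, G is not acyclic. Forests are exactly the graphs of treewidth ≤ 1, so tw(G) ≥ 2. Combining the bounds, tw(G) = 2.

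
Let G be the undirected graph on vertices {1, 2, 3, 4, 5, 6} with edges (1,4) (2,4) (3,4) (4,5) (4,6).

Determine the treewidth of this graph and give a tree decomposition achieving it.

Treewidth 1.
Bags: B1 = {4, 5}  B2 = {4, 6}  B3 = {1, 4}  B4 = {2, 4}  B5 = {3, 4}
Tree: B1–B2, B1–B3, B2–B4, B1–B5

Every bag has size at most 2, so the width is 2 − 1 = 1 and tw(G) ≤ 1. Any graph with an edge has treewidth ≥ 1, and G has the edge 5–4. Hence tw(G) = 1 exactly.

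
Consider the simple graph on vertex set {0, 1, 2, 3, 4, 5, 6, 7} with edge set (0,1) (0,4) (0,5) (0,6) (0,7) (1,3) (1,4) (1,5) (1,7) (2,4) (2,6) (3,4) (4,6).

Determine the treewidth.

2

A width-2 tree decomposition is:
Bags: B1 = {0, 1, 4}  B2 = {0, 4, 6}  B3 = {0, 1, 5}  B4 = {0, 1, 7}  B5 = {2, 4, 6}  B6 = {1, 3, 4}
Tree: B1–B2, B1–B3, B1–B4, B2–B5, B1–B6
The largest bag has 3 vertices, giving width 2; this decomposition certifies tw(G) ≤ 2. For the lower bound, the 3 vertices {0, 1, 4} are pairwise adjacent, and any tree decomposition puts a clique entirely inside one bag — forcing width ≥ 2. Hence tw(G) = 2 exactly.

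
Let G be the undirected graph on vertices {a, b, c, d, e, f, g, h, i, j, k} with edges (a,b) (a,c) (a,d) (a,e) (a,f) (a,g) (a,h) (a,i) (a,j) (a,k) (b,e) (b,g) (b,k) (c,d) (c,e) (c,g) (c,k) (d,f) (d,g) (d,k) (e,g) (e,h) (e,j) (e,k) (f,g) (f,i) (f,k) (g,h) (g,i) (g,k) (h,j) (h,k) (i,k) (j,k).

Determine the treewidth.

4

A width-4 tree decomposition is:
Bags: B1 = {a, e, g, h, k}  B2 = {a, c, e, g, k}  B3 = {a, b, e, g, k}  B4 = {a, c, d, g, k}  B5 = {a, d, f, g, k}  B6 = {a, e, h, j, k}  B7 = {a, f, g, i, k}
Tree: B1–B2, B1–B3, B2–B4, B4–B5, B1–B6, B5–B7
Every bag has size at most 5, so the width is 5 − 1 = 4 and tw(G) ≤ 4. For the lower bound, the 5 vertices {a, c, d, g, k} are pairwise adjacent, and any tree decomposition puts a clique entirely inside one bag — forcing width ≥ 4. The upper and lower bounds meet at 4, so that is the treewidth.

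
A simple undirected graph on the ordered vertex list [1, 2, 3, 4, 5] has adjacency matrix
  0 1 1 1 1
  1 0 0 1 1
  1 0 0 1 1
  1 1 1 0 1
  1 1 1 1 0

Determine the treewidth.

3

A width-3 tree decomposition is:
Bags: B1 = {1, 3, 4, 5}  B2 = {1, 2, 4, 5}
Tree: B1–B2
The largest bag has 4 vertices, giving width 3; this decomposition certifies tw(G) ≤ 3. On the other hand G contains the 4-clique {1, 2, 4, 5}. A clique must lie in a single bag of any decomposition, so no decomposition can have width below 3. Combining the bounds, tw(G) = 3.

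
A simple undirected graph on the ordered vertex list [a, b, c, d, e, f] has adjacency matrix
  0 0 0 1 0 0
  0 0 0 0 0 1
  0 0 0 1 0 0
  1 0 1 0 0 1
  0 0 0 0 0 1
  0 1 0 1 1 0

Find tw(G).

A width-1 tree decomposition is:
Bags: B1 = {d, f}  B2 = {a, d}  B3 = {c, d}  B4 = {b, f}  B5 = {e, f}
Tree: B1–B2, B2–B3, B1–B4, B4–B5
Each bag holds 2 vertices, so the decomposition has width 1, which upper-bounds the treewidth. G has an edge, so its treewidth is at least 1. Combining the bounds, tw(G) = 1.

1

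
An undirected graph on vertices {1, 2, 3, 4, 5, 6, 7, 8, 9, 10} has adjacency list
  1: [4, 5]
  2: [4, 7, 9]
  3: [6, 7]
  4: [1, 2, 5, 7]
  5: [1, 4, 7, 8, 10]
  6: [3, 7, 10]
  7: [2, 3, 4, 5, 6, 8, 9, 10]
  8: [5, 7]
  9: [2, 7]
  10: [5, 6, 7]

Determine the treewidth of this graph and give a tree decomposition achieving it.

Every bag has size at most 3, so the width is 3 − 1 = 2 and tw(G) ≤ 2. On the other hand G contains the 3-clique {1, 4, 5}. A clique must lie in a single bag of any decomposition, so no decomposition can have width below 2. Hence tw(G) = 2 exactly.

Treewidth 2.
One optimal decomposition is:
Bags: B1 = {4, 5, 7}  B2 = {1, 4, 5}  B3 = {5, 7, 8}  B4 = {5, 7, 10}  B5 = {6, 7, 10}  B6 = {2, 4, 7}  B7 = {3, 6, 7}  B8 = {2, 7, 9}
Tree: B1–B2, B1–B3, B3–B4, B4–B5, B1–B6, B5–B7, B6–B8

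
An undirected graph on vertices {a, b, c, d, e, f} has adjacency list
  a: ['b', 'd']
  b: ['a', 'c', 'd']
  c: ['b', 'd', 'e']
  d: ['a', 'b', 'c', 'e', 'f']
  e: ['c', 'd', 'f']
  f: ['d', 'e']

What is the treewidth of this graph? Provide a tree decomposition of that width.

Treewidth 2.
One optimal decomposition is:
Bags: B1 = {b, c, d}  B2 = {c, d, e}  B3 = {a, b, d}  B4 = {d, e, f}
Tree: B1–B2, B1–B3, B2–B4

The largest bag has 3 vertices, giving width 2; this decomposition certifies tw(G) ≤ 2. On the other hand G contains the 3-clique {c, d, e}. A clique must lie in a single bag of any decomposition, so no decomposition can have width below 2. The upper and lower bounds meet at 2, so that is the treewidth.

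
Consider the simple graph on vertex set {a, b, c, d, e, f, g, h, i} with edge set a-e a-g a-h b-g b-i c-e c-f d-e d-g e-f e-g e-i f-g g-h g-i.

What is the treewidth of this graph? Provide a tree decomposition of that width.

Each bag holds 3 vertices, so the decomposition has width 2, which upper-bounds the treewidth. For the lower bound, the 3 vertices {d, e, g} are pairwise adjacent, and any tree decomposition puts a clique entirely inside one bag — forcing width ≥ 2. Combining the bounds, tw(G) = 2.

Treewidth 2.
One optimal decomposition is:
Bags: B1 = {e, f, g}  B2 = {c, e, f}  B3 = {d, e, g}  B4 = {e, g, i}  B5 = {a, e, g}  B6 = {a, g, h}  B7 = {b, g, i}
Tree: B1–B2, B1–B3, B1–B4, B1–B5, B5–B6, B4–B7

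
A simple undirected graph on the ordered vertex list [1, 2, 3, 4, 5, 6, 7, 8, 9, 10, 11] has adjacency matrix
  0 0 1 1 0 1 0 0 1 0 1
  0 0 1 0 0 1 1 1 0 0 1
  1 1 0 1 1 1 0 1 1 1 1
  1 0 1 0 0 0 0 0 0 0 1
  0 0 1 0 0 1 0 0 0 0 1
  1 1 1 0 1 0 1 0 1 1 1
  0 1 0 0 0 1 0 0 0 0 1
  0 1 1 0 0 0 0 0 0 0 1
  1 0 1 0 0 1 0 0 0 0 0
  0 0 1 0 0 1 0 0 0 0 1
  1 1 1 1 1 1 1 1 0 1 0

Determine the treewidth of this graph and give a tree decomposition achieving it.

Treewidth 3.
One such decomposition:
Bags: B1 = {1, 3, 6, 11}  B2 = {1, 3, 6, 9}  B3 = {2, 3, 6, 11}  B4 = {3, 6, 10, 11}  B5 = {2, 3, 8, 11}  B6 = {3, 5, 6, 11}  B7 = {1, 3, 4, 11}  B8 = {2, 6, 7, 11}
Tree: B1–B2, B1–B3, B1–B4, B3–B5, B3–B6, B1–B7, B3–B8

Every bag has size at most 4, so the width is 4 − 1 = 3 and tw(G) ≤ 3. Conversely, {1, 3, 6, 9} is a clique of size 4, and the vertices of any clique must share a bag in every tree decomposition; so some bag has ≥ 4 vertices and tw(G) ≥ 3. Combining the bounds, tw(G) = 3.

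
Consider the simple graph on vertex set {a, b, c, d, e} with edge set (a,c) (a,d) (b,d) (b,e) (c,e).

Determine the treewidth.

A width-2 tree decomposition is:
Bags: B1 = {b, d, e}  B2 = {c, d, e}  B3 = {a, c, d}
Tree: B1–B2, B2–B3
The largest bag has 3 vertices, giving width 2; this decomposition certifies tw(G) ≤ 2. Since d–b–e–c–a–d is a cycle in G, G is not acyclic. Forests are exactly the graphs of treewidth ≤ 1, so tw(G) ≥ 2. Therefore the treewidth is 2.

2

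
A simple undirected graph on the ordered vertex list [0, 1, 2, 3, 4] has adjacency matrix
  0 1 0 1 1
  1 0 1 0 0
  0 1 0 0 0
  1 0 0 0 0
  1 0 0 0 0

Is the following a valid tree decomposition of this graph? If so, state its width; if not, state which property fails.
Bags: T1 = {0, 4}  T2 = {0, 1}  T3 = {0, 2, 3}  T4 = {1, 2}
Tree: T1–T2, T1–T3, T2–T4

A tree decomposition must satisfy three properties: every vertex lies in some bag; for every edge, both endpoints lie together in some bag; and for every vertex, the bags containing it form a connected subtree. Here bags containing vertex 2 are not connected in the tree, so the decomposition is invalid.

No — bags containing vertex 2 are not connected in the tree.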